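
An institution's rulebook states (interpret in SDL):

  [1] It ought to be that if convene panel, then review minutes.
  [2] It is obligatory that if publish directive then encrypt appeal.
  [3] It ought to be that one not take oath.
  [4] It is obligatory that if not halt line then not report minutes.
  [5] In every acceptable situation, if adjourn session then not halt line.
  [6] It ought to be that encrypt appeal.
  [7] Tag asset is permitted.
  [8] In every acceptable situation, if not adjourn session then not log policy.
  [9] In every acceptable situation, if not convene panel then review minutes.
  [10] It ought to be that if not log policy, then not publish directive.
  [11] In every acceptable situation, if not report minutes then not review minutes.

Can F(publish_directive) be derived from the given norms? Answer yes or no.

Premises 1 and 9 are O(convene_panel → review_minutes) and O(¬convene_panel → review_minutes); every ideal world satisfies convene_panel or ¬convene_panel, so in either case review_minutes holds — hence O(review_minutes).
The contrapositive of premise 11 (O(¬report_minutes → ¬review_minutes)) is O(review_minutes → report_minutes), and O(review_minutes) is already established, so O(report_minutes).
The contrapositive of premise 4 (O(¬halt_line → ¬report_minutes)) is O(report_minutes → halt_line), and O(report_minutes) is already established, so O(halt_line).
Premise 5, O(adjourn_session → ¬halt_line), contraposes to O(halt_line → ¬adjourn_session); with O(halt_line) we get O(¬adjourn_session).
Premise 8 is O(¬adjourn_session → ¬log_policy); since O(¬adjourn_session), deontic closure gives O(¬log_policy).
With premise 10, O(¬log_policy → ¬publish_directive), the K-axiom yields O(¬publish_directive).
Premises 2, 3, 6, 7 do not contribute to this derivation.
So O(¬publish_directive) holds, i.e. F(publish_directive). The claim follows.

Yes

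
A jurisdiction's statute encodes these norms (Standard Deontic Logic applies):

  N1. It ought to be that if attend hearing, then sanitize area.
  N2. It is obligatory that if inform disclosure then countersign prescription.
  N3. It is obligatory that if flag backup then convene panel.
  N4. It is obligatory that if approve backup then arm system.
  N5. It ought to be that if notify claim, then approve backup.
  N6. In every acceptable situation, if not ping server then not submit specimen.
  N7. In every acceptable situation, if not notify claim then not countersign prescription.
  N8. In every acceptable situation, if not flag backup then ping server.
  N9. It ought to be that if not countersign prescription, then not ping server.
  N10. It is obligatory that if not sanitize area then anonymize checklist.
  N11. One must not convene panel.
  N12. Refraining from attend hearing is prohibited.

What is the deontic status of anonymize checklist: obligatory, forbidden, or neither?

Neither

Premise 10 is O(¬sanitize_area → anonymize_checklist), but O(¬sanitize_area) is not derivable from the premises, so it does not yield O(anonymize_checklist).
No premise or chain of K-axiom applications forces O(anonymize_checklist), and none forces O(¬anonymize_checklist). So anonymize_checklist is neither obligatory nor forbidden under these norms.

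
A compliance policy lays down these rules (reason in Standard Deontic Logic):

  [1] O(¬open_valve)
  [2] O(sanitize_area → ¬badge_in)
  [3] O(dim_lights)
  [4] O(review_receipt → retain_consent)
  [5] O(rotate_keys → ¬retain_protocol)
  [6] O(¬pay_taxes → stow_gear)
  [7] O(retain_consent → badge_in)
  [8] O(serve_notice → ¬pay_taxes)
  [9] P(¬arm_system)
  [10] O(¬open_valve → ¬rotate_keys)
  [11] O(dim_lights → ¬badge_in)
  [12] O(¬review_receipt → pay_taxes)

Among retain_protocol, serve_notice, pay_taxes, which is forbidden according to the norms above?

serve_notice

From premise 3 we have O(dim_lights).
With premise 11, O(dim_lights → ¬badge_in), the K-axiom yields O(¬badge_in).
Premise 7, O(retain_consent → badge_in), contraposes to O(¬badge_in → ¬retain_consent); with O(¬badge_in) we get O(¬retain_consent).
Premise 4, O(review_receipt → retain_consent), contraposes to O(¬retain_consent → ¬review_receipt); with O(¬retain_consent) we get O(¬review_receipt).
Premise 12 is O(¬review_receipt → pay_taxes); since O(¬review_receipt), deontic closure gives O(pay_taxes).
Premise 8, O(serve_notice → ¬pay_taxes), contraposes to O(pay_taxes → ¬serve_notice); with O(pay_taxes) we get O(¬serve_notice).
So O(¬serve_notice) holds, i.e. serve_notice is forbidden. None of the other listed options is forbidden under the premises.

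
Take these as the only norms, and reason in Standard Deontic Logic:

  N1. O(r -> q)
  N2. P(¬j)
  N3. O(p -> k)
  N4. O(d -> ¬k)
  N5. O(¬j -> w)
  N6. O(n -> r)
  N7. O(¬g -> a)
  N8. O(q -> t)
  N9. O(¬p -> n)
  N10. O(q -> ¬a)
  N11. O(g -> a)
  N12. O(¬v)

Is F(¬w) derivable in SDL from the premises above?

Premise 5 is O(¬j -> w), but O(¬j) is not derivable from the premises (the permission P(¬j) asserts only ¬O(j), not O(¬j)), so it does not yield O(w).
No other premise forces O(w). An ideal world satisfying every premise can still have ¬w true, so F(¬w) is not derivable.

No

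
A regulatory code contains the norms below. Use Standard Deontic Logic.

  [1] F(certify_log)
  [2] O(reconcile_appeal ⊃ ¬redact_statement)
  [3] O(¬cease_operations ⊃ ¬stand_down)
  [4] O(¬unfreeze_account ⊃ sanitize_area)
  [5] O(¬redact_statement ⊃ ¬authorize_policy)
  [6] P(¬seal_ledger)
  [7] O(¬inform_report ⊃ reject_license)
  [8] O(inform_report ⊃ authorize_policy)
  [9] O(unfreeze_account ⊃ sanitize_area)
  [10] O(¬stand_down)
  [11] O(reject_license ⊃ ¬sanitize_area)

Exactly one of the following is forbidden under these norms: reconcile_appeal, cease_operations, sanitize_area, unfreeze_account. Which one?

Premises 9 and 4 cover both cases: O(unfreeze_account ⊃ sanitize_area) and O(¬unfreeze_account ⊃ sanitize_area). Since unfreeze_account ∨ ¬unfreeze_account is a tautology, O(sanitize_area) follows.
Premise 11, O(reject_license ⊃ ¬sanitize_area), contraposes to O(sanitize_area ⊃ ¬reject_license); with O(sanitize_area) we get O(¬reject_license).
Premise 7, O(¬inform_report ⊃ reject_license), contraposes to O(¬reject_license ⊃ inform_report); with O(¬reject_license) we get O(inform_report).
From O(inform_report) and premise 8, O(inform_report ⊃ authorize_policy), we obtain O(authorize_policy).
Premise 5, O(¬redact_statement ⊃ ¬authorize_policy), contraposes to O(authorize_policy ⊃ redact_statement); with O(authorize_policy) we get O(redact_statement).
Premise 2 is O(reconcile_appeal ⊃ ¬redact_statement); contrapositively O(redact_statement ⊃ ¬reconcile_appeal). Since O(redact_statement) holds, K gives O(¬reconcile_appeal).
So O(¬reconcile_appeal) holds, i.e. reconcile_appeal is forbidden. None of the other listed options is forbidden under the premises.

reconcile_appeal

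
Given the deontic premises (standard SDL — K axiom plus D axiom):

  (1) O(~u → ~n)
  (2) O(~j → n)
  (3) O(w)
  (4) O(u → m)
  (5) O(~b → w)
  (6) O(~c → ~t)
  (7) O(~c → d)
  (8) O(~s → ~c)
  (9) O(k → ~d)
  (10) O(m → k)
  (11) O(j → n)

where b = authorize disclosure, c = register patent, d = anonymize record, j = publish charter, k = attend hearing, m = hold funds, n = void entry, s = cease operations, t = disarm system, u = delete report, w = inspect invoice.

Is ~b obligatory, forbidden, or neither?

Neither

Premise 5 is O(~b → w); even if O(w) held, inferring O(~b) would be affirming the consequent — invalid.
No premise or chain of K-axiom applications forces O(~b), and none forces O(b). So ~b is neither obligatory nor forbidden under these norms.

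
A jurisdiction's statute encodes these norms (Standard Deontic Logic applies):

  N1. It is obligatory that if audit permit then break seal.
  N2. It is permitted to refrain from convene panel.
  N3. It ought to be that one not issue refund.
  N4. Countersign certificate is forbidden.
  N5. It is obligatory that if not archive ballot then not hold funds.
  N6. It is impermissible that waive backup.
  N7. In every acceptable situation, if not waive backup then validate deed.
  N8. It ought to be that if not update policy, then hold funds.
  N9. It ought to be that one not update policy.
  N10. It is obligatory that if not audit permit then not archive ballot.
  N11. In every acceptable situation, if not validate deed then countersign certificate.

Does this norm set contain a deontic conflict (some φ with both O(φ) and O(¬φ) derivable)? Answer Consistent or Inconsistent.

Premise 11 is O(¬validate_deed → countersign_certificate), but O(¬validate_deed) is not derivable from the premises, so it does not yield O(countersign_certificate).
So O(countersign_certificate) is not derivable, and the apparent clash with O(¬countersign_certificate) does not arise.
A world satisfying every obligation exists (e.g. archive_ballot=true, audit_permit=true, break_seal=true, convene_panel=false, countersign_certificate=false, hold_funds=true, issue_refund=false, update_policy=false, validate_deed=true, waive_backup=false); no atom is both obligatory and forbidden, so the set is consistent.

Consistent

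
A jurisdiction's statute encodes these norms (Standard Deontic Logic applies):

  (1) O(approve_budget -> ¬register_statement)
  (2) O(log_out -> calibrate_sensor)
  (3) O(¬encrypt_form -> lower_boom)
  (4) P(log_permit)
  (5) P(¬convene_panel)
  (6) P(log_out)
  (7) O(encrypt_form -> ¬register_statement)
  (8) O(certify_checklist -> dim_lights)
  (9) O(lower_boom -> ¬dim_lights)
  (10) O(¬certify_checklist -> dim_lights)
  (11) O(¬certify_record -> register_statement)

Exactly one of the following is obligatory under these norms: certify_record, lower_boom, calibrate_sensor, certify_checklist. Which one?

Premises 8 and 10 cover both cases: O(certify_checklist -> dim_lights) and O(¬certify_checklist -> dim_lights). Since certify_checklist ∨ ¬certify_checklist is a tautology, O(dim_lights) follows.
Premise 9, O(lower_boom -> ¬dim_lights), contraposes to O(dim_lights -> ¬lower_boom); with O(dim_lights) we get O(¬lower_boom).
Premise 3 is O(¬encrypt_form -> lower_boom); contrapositively O(¬lower_boom -> encrypt_form). Since O(¬lower_boom) holds, K gives O(encrypt_form).
With premise 7, O(encrypt_form -> ¬register_statement), the K-axiom yields O(¬register_statement).
Premise 11, O(¬certify_record -> register_statement), contraposes to O(¬register_statement -> certify_record); with O(¬register_statement) we get O(certify_record).
So O(certify_record) holds — certify_record is obligatory. None of the other listed options is made obligatory by any chain of premises.

certify_record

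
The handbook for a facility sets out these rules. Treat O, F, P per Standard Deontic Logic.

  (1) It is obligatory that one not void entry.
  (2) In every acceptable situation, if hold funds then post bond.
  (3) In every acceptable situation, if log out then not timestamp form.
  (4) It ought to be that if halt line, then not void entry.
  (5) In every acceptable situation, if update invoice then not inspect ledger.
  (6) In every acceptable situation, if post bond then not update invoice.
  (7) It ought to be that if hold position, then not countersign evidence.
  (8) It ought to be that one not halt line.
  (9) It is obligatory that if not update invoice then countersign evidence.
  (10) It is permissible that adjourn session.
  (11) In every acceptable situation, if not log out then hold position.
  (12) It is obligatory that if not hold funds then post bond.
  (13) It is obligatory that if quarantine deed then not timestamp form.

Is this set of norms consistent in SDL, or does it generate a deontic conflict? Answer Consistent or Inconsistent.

Consistent

Premise 4 is O(halt_line → ¬void_entry); even if O(¬void_entry) held, inferring O(halt_line) would be affirming the consequent — invalid.
So O(halt_line) is not derivable, and the apparent clash with O(¬halt_line) does not arise.
A world satisfying every obligation exists (e.g. adjourn_session=false, countersign_evidence=true, halt_line=false, hold_funds=false, hold_position=false, inspect_ledger=false, log_out=true, post_bond=true, quarantine_deed=false, timestamp_form=false, update_invoice=false, void_entry=false); no atom is both obligatory and forbidden, so the set is consistent.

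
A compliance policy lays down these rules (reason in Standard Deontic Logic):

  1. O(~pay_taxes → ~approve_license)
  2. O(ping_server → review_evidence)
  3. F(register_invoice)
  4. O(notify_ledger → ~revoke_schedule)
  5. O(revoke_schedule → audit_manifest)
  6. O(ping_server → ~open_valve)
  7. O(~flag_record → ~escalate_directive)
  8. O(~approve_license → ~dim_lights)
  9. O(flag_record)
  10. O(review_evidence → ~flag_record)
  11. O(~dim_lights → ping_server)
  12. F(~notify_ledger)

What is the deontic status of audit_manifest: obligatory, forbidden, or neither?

Premise 5 is O(revoke_schedule → audit_manifest), but O(revoke_schedule) is not derivable from the premises, so it does not yield O(audit_manifest).
No premise or chain of K-axiom applications forces O(audit_manifest), and none forces O(~audit_manifest). So audit_manifest is neither obligatory nor forbidden under these norms.

Neither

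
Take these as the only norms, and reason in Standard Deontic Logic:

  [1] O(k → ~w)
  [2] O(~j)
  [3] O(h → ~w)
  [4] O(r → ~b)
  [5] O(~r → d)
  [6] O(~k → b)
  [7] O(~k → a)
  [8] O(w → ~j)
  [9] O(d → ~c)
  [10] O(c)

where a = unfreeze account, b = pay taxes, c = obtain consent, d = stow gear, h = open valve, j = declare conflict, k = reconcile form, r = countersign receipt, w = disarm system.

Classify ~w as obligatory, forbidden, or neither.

Obligatory

From premise 10 we have O(c).
The contrapositive of premise 9 (O(d → ~c)) is O(c → ~d), and O(c) is already established, so O(~d).
Premise 5 is O(~r → d); contrapositively O(~d → r). Since O(~d) holds, K gives O(r).
Premise 4 is O(r → ~b); since O(r), deontic closure gives O(~b).
Premise 6, O(~k → b), contraposes to O(~b → k); with O(~b) we get O(k).
Premise 1 is O(k → ~w); since O(k), deontic closure gives O(~w).
Premises 2, 3, 7, 8 do not contribute to this derivation.
Hence ~w is obligatory.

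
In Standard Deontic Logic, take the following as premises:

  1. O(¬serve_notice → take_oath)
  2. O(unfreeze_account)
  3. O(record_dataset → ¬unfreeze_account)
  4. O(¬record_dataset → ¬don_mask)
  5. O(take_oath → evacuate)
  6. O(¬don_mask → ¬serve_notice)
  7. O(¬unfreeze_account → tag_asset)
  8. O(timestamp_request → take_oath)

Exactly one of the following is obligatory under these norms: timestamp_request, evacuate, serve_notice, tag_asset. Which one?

From premise 2 we have O(unfreeze_account).
Premise 3 is O(record_dataset → ¬unfreeze_account); contrapositively O(unfreeze_account → ¬record_dataset). Since O(unfreeze_account) holds, K gives O(¬record_dataset).
From O(¬record_dataset) and premise 4, O(¬record_dataset → ¬don_mask), we obtain O(¬don_mask).
Applying K to premise 6 (O(¬don_mask → ¬serve_notice)) and O(¬don_mask) yields O(¬serve_notice).
Premise 1 is O(¬serve_notice → take_oath); since O(¬serve_notice), deontic closure gives O(take_oath).
With premise 5, O(take_oath → evacuate), the K-axiom yields O(evacuate).
So O(evacuate) holds — evacuate is obligatory. None of the other listed options is made obligatory by any chain of premises.

evacuate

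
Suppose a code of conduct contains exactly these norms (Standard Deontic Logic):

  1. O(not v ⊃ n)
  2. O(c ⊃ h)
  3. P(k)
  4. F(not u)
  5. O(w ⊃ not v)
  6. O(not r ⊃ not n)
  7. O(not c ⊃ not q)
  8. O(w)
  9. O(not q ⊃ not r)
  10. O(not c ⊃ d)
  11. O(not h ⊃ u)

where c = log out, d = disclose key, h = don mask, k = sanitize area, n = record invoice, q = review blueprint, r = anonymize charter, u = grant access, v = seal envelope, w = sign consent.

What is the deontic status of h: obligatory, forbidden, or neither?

Premise 8 states O(w) outright.
Premise 5 is O(w ⊃ not v); since O(w), deontic closure gives O(not v).
Applying K to premise 1 (O(not v ⊃ n)) and O(not v) yields O(n).
Premise 6, O(not r ⊃ not n), contraposes to O(n ⊃ r); with O(n) we get O(r).
Premise 9 is O(not q ⊃ not r); contrapositively O(r ⊃ q). Since O(r) holds, K gives O(q).
The contrapositive of premise 7 (O(not c ⊃ not q)) is O(q ⊃ c), and O(q) is already established, so O(c).
From O(c) and premise 2, O(c ⊃ h), we obtain O(h).
Premises 3, 4, 10, 11 do not contribute to this derivation.
Hence h is obligatory.

Obligatory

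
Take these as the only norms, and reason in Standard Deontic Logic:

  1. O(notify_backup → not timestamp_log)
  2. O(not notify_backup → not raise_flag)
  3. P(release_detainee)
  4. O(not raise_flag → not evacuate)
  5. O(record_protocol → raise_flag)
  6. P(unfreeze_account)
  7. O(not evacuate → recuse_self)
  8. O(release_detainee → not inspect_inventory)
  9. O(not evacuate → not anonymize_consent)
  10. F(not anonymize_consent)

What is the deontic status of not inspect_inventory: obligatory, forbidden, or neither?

Premise 8 is O(release_detainee → not inspect_inventory), but O(release_detainee) is not derivable from the premises (the permission P(release_detainee) asserts only not O(not release_detainee), not O(release_detainee)), so it does not yield O(not inspect_inventory).
No premise or chain of K-axiom applications forces O(not inspect_inventory), and none forces O(inspect_inventory). So not inspect_inventory is neither obligatory nor forbidden under these norms.

Neither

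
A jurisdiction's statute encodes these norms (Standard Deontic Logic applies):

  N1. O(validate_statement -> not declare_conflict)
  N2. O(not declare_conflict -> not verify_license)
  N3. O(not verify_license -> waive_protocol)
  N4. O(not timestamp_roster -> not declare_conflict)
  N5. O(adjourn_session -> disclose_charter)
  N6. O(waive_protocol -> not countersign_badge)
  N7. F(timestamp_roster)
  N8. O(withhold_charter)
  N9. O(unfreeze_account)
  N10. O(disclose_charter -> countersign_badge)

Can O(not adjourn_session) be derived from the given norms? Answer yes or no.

Premise 7 is F(timestamp_roster), i.e. O(not timestamp_roster).
Premise 4 is O(not timestamp_roster -> not declare_conflict); since O(not timestamp_roster), deontic closure gives O(not declare_conflict).
From O(not declare_conflict) and premise 2, O(not declare_conflict -> not verify_license), we obtain O(not verify_license).
Premise 3 is O(not verify_license -> waive_protocol); since O(not verify_license), deontic closure gives O(waive_protocol).
Applying K to premise 6 (O(waive_protocol -> not countersign_badge)) and O(waive_protocol) yields O(not countersign_badge).
Premise 10, O(disclose_charter -> countersign_badge), contraposes to O(not countersign_badge -> not disclose_charter); with O(not countersign_badge) we get O(not disclose_charter).
Premise 5, O(adjourn_session -> disclose_charter), contraposes to O(not disclose_charter -> not adjourn_session); with O(not disclose_charter) we get O(not adjourn_session).
Premises 1, 8, 9 do not contribute to this derivation.
So O(not adjourn_session) follows.

Yes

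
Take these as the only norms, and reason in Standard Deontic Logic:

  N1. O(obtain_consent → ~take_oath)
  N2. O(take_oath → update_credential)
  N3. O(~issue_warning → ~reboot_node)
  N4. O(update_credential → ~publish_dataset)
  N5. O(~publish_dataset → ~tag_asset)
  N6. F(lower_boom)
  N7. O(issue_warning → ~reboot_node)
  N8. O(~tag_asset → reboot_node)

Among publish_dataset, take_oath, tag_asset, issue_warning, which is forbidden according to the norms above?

take_oath

Premises 7 and 3 are O(issue_warning → ~reboot_node) and O(~issue_warning → ~reboot_node); every ideal world satisfies issue_warning or ~issue_warning, so in either case ~reboot_node holds — hence O(~reboot_node).
The contrapositive of premise 8 (O(~tag_asset → reboot_node)) is O(~reboot_node → tag_asset), and O(~reboot_node) is already established, so O(tag_asset).
Premise 5 is O(~publish_dataset → ~tag_asset); contrapositively O(tag_asset → publish_dataset). Since O(tag_asset) holds, K gives O(publish_dataset).
Premise 4 is O(update_credential → ~publish_dataset); contrapositively O(publish_dataset → ~update_credential). Since O(publish_dataset) holds, K gives O(~update_credential).
Premise 2, O(take_oath → update_credential), contraposes to O(~update_credential → ~take_oath); with O(~update_credential) we get O(~take_oath).
So O(~take_oath) holds, i.e. take_oath is forbidden. None of the other listed options is forbidden under the premises.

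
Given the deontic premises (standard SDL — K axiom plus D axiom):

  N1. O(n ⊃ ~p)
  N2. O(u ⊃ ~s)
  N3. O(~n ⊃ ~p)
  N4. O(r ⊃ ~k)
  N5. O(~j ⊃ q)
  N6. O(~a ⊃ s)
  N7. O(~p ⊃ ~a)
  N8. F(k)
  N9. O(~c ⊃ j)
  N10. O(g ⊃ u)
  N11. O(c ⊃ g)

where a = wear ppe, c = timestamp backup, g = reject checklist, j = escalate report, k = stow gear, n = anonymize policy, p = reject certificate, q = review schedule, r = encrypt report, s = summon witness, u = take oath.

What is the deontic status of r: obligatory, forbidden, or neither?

Premise 4 is O(r ⊃ ~k); even if O(~k) held, inferring O(r) would be affirming the consequent — invalid.
No premise or chain of K-axiom applications forces O(r), and none forces O(~r). So r is neither obligatory nor forbidden under these norms.

Neither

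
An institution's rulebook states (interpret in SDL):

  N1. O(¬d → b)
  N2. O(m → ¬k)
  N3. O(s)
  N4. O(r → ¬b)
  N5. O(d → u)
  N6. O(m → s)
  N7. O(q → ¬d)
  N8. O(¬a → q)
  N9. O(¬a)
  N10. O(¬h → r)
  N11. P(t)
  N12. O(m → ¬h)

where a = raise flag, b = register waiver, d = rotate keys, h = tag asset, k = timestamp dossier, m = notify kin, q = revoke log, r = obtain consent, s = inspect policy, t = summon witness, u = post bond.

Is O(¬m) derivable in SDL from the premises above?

From premise 9 we have O(¬a).
Premise 8 is O(¬a → q); since O(¬a), deontic closure gives O(q).
Premise 7 is O(q → ¬d); since O(q), deontic closure gives O(¬d).
Premise 1 is O(¬d → b); since O(¬d), deontic closure gives O(b).
The contrapositive of premise 4 (O(r → ¬b)) is O(b → ¬r), and O(b) is already established, so O(¬r).
Premise 10 is O(¬h → r); contrapositively O(¬r → h). Since O(¬r) holds, K gives O(h).
Premise 12 is O(m → ¬h); contrapositively O(h → ¬m). Since O(h) holds, K gives O(¬m).
Premises 2, 3, 5, 6, 11 do not contribute to this derivation.
So O(¬m) follows.

Yes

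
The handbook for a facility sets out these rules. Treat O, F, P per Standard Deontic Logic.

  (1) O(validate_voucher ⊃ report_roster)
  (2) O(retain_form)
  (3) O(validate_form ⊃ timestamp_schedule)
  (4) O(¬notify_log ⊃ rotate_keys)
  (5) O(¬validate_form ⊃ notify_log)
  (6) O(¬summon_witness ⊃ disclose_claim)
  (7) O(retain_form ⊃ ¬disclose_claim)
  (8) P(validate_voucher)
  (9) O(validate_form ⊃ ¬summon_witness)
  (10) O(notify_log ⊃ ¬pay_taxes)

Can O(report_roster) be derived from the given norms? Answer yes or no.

Premise 1 is O(validate_voucher ⊃ report_roster), but O(validate_voucher) is not derivable from the premises (the permission P(validate_voucher) asserts only ¬O(¬validate_voucher), not O(validate_voucher)), so it does not yield O(report_roster).
No other premise forces O(report_roster). An ideal world satisfying every premise can still have report_roster false, so O(report_roster) is not derivable.

No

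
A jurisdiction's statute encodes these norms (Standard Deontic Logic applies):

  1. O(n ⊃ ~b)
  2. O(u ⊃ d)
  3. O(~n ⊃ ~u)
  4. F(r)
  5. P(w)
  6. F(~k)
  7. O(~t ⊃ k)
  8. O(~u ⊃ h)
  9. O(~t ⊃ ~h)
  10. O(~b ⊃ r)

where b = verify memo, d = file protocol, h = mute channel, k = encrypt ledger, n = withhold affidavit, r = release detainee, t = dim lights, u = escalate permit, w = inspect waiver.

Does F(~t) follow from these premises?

Premise 4 is F(r), i.e. O(~r).
The contrapositive of premise 10 (O(~b ⊃ r)) is O(~r ⊃ b), and O(~r) is already established, so O(b).
Premise 1, O(n ⊃ ~b), contraposes to O(b ⊃ ~n); with O(b) we get O(~n).
Applying K to premise 3 (O(~n ⊃ ~u)) and O(~n) yields O(~u).
Applying K to premise 8 (O(~u ⊃ h)) and O(~u) yields O(h).
Premise 9 is O(~t ⊃ ~h); contrapositively O(h ⊃ t). Since O(h) holds, K gives O(t).
Premises 2, 5, 6, 7 do not contribute to this derivation.
So O(t) holds, i.e. F(~t). The claim follows.

Yes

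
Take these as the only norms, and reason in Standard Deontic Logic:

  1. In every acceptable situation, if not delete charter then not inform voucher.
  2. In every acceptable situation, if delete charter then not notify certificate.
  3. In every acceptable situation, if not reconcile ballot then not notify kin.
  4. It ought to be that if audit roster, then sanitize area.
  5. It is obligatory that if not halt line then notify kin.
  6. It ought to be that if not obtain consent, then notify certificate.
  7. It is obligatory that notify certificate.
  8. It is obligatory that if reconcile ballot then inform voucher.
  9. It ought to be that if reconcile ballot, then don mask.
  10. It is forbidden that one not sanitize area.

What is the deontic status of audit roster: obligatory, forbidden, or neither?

Premise 4 is O(audit_roster → sanitize_area); even if O(sanitize_area) held, inferring O(audit_roster) would be affirming the consequent — invalid.
No premise or chain of K-axiom applications forces O(audit_roster), and none forces O(¬audit_roster). So audit_roster is neither obligatory nor forbidden under these norms.

Neither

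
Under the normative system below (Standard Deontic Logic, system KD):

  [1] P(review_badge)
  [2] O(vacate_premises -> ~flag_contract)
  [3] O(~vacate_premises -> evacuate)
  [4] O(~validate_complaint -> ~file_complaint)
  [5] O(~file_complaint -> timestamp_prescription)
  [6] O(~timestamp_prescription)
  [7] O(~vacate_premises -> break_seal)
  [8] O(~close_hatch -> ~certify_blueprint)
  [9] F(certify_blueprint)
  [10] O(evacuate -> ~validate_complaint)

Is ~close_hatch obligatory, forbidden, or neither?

Premise 8 is O(~close_hatch -> ~certify_blueprint); even if O(~certify_blueprint) held, inferring O(~close_hatch) would be affirming the consequent — invalid.
No premise or chain of K-axiom applications forces O(~close_hatch), and none forces O(close_hatch). So ~close_hatch is neither obligatory nor forbidden under these norms.

Neither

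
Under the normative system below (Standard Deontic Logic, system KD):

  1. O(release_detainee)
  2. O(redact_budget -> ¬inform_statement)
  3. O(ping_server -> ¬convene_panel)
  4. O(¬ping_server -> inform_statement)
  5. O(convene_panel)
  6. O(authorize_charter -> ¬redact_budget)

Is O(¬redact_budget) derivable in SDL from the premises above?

Yes

From premise 5 we have O(convene_panel).
Premise 3 is O(ping_server -> ¬convene_panel); contrapositively O(convene_panel -> ¬ping_server). Since O(convene_panel) holds, K gives O(¬ping_server).
From O(¬ping_server) and premise 4, O(¬ping_server -> inform_statement), we obtain O(inform_statement).
Premise 2 is O(redact_budget -> ¬inform_statement); contrapositively O(inform_statement -> ¬redact_budget). Since O(inform_statement) holds, K gives O(¬redact_budget).
Premises 1, 6 do not contribute to this derivation.
So O(¬redact_budget) follows.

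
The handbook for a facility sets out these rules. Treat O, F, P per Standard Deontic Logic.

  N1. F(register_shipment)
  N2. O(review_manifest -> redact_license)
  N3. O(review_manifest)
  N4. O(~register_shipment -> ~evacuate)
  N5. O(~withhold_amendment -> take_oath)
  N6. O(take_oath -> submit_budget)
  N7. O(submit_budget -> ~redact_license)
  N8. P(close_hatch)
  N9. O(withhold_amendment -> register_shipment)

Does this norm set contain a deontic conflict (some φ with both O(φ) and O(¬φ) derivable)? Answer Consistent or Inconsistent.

From premise 3 we have O(review_manifest).
Applying K to premise 2 (O(review_manifest -> redact_license)) and O(review_manifest) yields O(redact_license).
Premise 7 is O(submit_budget -> ~redact_license); contrapositively O(redact_license -> ~submit_budget). Since O(redact_license) holds, K gives O(~submit_budget).
The contrapositive of premise 6 (O(take_oath -> submit_budget)) is O(~submit_budget -> ~take_oath), and O(~submit_budget) is already established, so O(~take_oath).
Premise 5 is O(~withhold_amendment -> take_oath); contrapositively O(~take_oath -> withhold_amendment). Since O(~take_oath) holds, K gives O(withhold_amendment).
From O(withhold_amendment) and premise 9, O(withhold_amendment -> register_shipment), we obtain O(register_shipment).
Yet premise 1 is F(register_shipment), i.e. O(~register_shipment).
We now have both O(register_shipment) and O(~register_shipment) — register_shipment is simultaneously obligatory and forbidden, violating the D-axiom.

Inconsistent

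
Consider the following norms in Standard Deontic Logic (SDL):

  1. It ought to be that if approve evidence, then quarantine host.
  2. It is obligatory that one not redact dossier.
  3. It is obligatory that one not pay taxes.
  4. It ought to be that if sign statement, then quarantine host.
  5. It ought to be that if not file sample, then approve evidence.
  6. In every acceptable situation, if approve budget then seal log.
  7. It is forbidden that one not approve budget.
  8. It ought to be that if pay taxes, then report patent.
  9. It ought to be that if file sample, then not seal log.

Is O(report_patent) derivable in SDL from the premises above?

Premise 8 is O(pay_taxes → report_patent), but O(pay_taxes) is not derivable from the premises, so it does not yield O(report_patent).
No other premise forces O(report_patent). An ideal world satisfying every premise can still have report_patent false, so O(report_patent) is not derivable.

No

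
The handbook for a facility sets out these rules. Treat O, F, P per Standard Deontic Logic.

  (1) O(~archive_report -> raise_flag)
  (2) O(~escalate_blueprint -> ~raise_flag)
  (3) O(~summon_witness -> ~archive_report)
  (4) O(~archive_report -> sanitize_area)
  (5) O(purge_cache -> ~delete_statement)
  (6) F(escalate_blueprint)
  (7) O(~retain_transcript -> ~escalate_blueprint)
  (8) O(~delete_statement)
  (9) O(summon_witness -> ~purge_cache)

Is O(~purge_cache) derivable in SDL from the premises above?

Premise 6, F(escalate_blueprint), is equivalent to O(~escalate_blueprint).
Premise 2 is O(~escalate_blueprint -> ~raise_flag); since O(~escalate_blueprint), deontic closure gives O(~raise_flag).
The contrapositive of premise 1 (O(~archive_report -> raise_flag)) is O(~raise_flag -> archive_report), and O(~raise_flag) is already established, so O(archive_report).
Premise 3, O(~summon_witness -> ~archive_report), contraposes to O(archive_report -> summon_witness); with O(archive_report) we get O(summon_witness).
With premise 9, O(summon_witness -> ~purge_cache), the K-axiom yields O(~purge_cache).
Premises 4, 5, 7, 8 do not contribute to this derivation.
So O(~purge_cache) follows.

Yes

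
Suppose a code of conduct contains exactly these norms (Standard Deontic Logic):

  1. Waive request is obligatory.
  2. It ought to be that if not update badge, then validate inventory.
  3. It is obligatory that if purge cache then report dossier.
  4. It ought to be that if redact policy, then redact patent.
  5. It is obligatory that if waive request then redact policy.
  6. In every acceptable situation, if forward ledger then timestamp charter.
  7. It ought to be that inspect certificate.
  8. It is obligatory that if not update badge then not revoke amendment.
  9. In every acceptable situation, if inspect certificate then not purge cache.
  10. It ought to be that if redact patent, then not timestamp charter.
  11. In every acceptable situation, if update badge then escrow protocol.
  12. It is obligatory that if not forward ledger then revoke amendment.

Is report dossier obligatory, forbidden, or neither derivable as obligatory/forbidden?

Neither

Premise 3 is O(purge_cache → report_dossier), but O(purge_cache) is not derivable from the premises, so it does not yield O(report_dossier).
No premise or chain of K-axiom applications forces O(report_dossier), and none forces O(¬report_dossier). So report_dossier is neither obligatory nor forbidden under these norms.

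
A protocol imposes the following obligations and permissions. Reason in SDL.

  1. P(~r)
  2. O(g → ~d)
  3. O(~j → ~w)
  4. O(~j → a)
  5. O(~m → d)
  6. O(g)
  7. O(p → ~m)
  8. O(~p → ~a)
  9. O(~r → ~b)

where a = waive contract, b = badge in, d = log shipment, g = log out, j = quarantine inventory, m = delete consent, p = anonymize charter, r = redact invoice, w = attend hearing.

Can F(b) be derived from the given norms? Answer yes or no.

Premise 9 is O(~r → ~b), but O(~r) is not derivable from the premises (the permission P(~r) asserts only ~O(r), not O(~r)), so it does not yield O(~b).
No other premise forces O(~b). An ideal world satisfying every premise can still have b true, so F(b) is not derivable.

No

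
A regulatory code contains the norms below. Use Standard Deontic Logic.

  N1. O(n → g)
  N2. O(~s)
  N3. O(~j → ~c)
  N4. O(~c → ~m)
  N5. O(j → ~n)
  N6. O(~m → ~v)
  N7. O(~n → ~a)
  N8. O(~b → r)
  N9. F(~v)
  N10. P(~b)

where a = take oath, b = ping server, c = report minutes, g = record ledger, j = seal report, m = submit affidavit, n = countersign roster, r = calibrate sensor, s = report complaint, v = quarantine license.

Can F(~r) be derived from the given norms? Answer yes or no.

No

Premise 8 is O(~b → r), but O(~b) is not derivable from the premises (the permission P(~b) asserts only ~O(b), not O(~b)), so it does not yield O(r).
No other premise forces O(r). An ideal world satisfying every premise can still have ~r true, so F(~r) is not derivable.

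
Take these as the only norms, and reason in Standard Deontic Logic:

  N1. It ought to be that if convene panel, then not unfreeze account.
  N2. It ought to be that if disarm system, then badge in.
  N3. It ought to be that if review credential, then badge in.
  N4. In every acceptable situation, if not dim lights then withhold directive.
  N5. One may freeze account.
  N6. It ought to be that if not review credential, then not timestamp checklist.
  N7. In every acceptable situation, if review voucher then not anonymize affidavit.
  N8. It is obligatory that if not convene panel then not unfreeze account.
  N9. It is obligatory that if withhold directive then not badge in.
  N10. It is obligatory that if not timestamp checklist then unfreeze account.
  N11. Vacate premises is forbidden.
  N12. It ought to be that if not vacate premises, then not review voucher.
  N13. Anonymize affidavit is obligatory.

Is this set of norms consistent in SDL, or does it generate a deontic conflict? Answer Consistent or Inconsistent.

Consistent

Premise 7 is O(review_voucher → ¬anonymize_affidavit), but O(review_voucher) is not derivable from the premises, so it does not yield O(¬anonymize_affidavit).
So O(¬anonymize_affidavit) is not derivable, and the apparent clash with O(anonymize_affidavit) does not arise.
A world satisfying every obligation exists (e.g. anonymize_affidavit=true, badge_in=true, convene_panel=false, dim_lights=true, disarm_system=false, freeze_account=false, review_credential=true, review_voucher=false, timestamp_checklist=true, unfreeze_account=false, vacate_premises=false, withhold_directive=false); no atom is both obligatory and forbidden, so the set is consistent.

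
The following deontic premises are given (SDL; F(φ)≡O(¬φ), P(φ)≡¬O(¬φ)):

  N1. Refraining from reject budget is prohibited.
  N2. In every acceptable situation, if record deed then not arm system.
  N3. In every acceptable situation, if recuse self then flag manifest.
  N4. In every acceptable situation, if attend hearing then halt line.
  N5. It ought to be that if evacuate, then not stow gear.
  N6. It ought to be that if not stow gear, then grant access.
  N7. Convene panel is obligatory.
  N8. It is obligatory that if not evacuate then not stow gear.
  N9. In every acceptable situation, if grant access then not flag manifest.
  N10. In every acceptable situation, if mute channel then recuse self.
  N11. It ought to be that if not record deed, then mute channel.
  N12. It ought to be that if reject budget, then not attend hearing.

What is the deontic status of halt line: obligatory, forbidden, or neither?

Premise 4 is O(attend_hearing → halt_line), but O(attend_hearing) is not derivable from the premises, so it does not yield O(halt_line).
No premise or chain of K-axiom applications forces O(halt_line), and none forces O(¬halt_line). So halt_line is neither obligatory nor forbidden under these norms.

Neither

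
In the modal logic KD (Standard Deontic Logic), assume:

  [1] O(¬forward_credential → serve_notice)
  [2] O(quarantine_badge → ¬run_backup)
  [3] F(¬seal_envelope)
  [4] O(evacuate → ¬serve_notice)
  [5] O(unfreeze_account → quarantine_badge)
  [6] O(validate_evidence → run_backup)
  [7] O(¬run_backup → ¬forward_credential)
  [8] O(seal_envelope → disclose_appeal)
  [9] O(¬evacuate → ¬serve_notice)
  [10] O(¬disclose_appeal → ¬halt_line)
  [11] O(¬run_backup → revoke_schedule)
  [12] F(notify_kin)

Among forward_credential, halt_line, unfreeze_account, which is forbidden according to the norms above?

By case analysis on ¬evacuate: premise 9 gives O(¬evacuate → ¬serve_notice) and premise 4 gives O(evacuate → ¬serve_notice), so O(¬serve_notice) either way.
Premise 1, O(¬forward_credential → serve_notice), contraposes to O(¬serve_notice → forward_credential); with O(¬serve_notice) we get O(forward_credential).
Premise 7 is O(¬run_backup → ¬forward_credential); contrapositively O(forward_credential → run_backup). Since O(forward_credential) holds, K gives O(run_backup).
Premise 2, O(quarantine_badge → ¬run_backup), contraposes to O(run_backup → ¬quarantine_badge); with O(run_backup) we get O(¬quarantine_badge).
The contrapositive of premise 5 (O(unfreeze_account → quarantine_badge)) is O(¬quarantine_badge → ¬unfreeze_account), and O(¬quarantine_badge) is already established, so O(¬unfreeze_account).
So O(¬unfreeze_account) holds, i.e. unfreeze_account is forbidden. None of the other listed options is forbidden under the premises.

unfreeze_account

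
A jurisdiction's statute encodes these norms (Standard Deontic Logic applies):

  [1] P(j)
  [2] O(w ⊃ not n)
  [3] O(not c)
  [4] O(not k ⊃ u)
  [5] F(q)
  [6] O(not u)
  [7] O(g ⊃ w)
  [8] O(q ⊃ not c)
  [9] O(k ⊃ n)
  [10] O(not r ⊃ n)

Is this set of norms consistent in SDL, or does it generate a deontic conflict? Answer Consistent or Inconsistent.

Consistent

Premise 8 is O(q ⊃ not c); even if O(not c) held, inferring O(q) would be affirming the consequent — invalid.
So O(q) is not derivable, and the apparent clash with O(not q) does not arise.
A world satisfying every obligation exists (e.g. c=false, g=false, j=false, k=true, n=true, q=false, r=false, u=false, w=false); no atom is both obligatory and forbidden, so the set is consistent.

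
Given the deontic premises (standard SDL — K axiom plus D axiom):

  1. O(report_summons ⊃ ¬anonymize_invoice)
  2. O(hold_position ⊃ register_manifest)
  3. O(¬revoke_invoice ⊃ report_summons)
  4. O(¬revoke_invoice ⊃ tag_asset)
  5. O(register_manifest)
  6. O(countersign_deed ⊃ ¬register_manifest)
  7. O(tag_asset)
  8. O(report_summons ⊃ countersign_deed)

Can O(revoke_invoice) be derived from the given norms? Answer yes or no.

Premise 5 states O(register_manifest) outright.
Premise 6 is O(countersign_deed ⊃ ¬register_manifest); contrapositively O(register_manifest ⊃ ¬countersign_deed). Since O(register_manifest) holds, K gives O(¬countersign_deed).
Premise 8 is O(report_summons ⊃ countersign_deed); contrapositively O(¬countersign_deed ⊃ ¬report_summons). Since O(¬countersign_deed) holds, K gives O(¬report_summons).
Premise 3 is O(¬revoke_invoice ⊃ report_summons); contrapositively O(¬report_summons ⊃ revoke_invoice). Since O(¬report_summons) holds, K gives O(revoke_invoice).
Premises 1, 2, 4, 7 do not contribute to this derivation.
So O(revoke_invoice) follows.

Yes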